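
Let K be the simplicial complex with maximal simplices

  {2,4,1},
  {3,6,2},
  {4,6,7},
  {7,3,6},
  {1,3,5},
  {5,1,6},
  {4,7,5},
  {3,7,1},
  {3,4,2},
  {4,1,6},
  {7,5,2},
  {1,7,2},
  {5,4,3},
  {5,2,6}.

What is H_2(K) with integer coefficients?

H_2 ≅ Z.

We work with the vertex ordering 1 < 2 < 3 < 4 < 5 < 6 < 7. The simplices of K, each written with vertices in increasing order, are:

  0-simplices (7): [1], [2], [3], [4], [5], [6], [7]
  1-simplices (21): [1,2], [1,3], [1,4], [1,5], [1,6], [1,7], [2,3], [2,4], [2,5], [2,6], [2,7], [3,4], [3,5], [3,6], [3,7], [4,5], [4,6], [4,7], [5,6], [5,7], [6,7]
  2-simplices (14): [1,2,4], [1,2,7], [1,3,5], [1,3,7], [1,4,6], [1,5,6], [2,3,4], [2,3,6], [2,5,6], [2,5,7], [3,4,5], [3,6,7], [4,5,7], [4,6,7]

so the chain groups are C_0 ≅ Z^7, C_1 ≅ Z^21, C_2 ≅ Z^14.

∂_1: C_1 → C_0 sends each edge [p,q] (with p < q) to q − p. For instance
  ∂[1,3] = [3] − [1].
The resulting 7×21 matrix has rank 6, and its Smith normal form has invariant factors (1,1,1,1,1,1).

The boundary map ∂_2: C_2 → C_1 maps a triangle to the signed sum of its edges. For instance
  ∂[2,3,6] = [3,6] − [2,6] + [2,3],
  ∂[1,3,5] = [3,5] − [1,5] + [1,3].
This gives a 21×14 integer matrix of rank 13; reducing to Smith normal form yields diagonal entries (1,1,1,1,1,1,1,1,1,1,1,1,1).

Computing H_k = (kernel of ∂_k) / (image of ∂_{k+1}):

  H_2: rank ker ∂_2 − rank ∂_3 = (14 − 13) − 0 = 1, and there is no ∂_3, so H_2 ≅ Z.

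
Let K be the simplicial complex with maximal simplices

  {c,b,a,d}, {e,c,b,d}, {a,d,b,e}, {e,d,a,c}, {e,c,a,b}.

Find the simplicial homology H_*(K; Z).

H_0 ≅ Z,  H_1 = 0,  H_2 = 0,  H_3 ≅ Z.

Fix the vertex order a < b < c < d < e and write every simplex with vertices in increasing order. Then dim K = 3 and the simplices of K are:

  0-simplices (5): a, b, c, d, e
  1-simplices (10): ab, ac, ad, ae, bc, bd, be, cd, ce, de
  2-simplices (10): abc, abd, abe, acd, ace, ade, bcd, bce, bde, cde
  3-simplices (5): abcd, abce, abde, acde, bcde

Hence C_0 ≅ Z^5, C_1 ≅ Z^10, C_2 ≅ Z^10, C_3 ≅ Z^5.

The boundary map ∂_1: C_1 → C_0 maps an edge to its endpoints' difference, ∂[p,q] = q − p. For instance
  ∂bc = c − b.
The resulting 5×10 matrix has rank 4, and its Smith normal form has invariant factors (1,1,1,1).

Boundary ∂_2: C_2 → C_1 sends each 2-simplex [p,q,r] to [q,r] − [p,r] + [p,q]. For instance
  ∂bde = de − be + bd,
  ∂ace = ce − ae + ac.
As a 10×10 matrix over Z this has rank 6, with invariant factors (1,1,1,1,1,1).

Boundary ∂_3: C_3 → C_2 sends each 3-simplex σ to the alternating sum Σ_i (−1)^i (σ with its i-th vertex removed). For instance
  ∂bcde = cde − bde + bce − bcd,
  ∂abcd = bcd − acd + abd − abc.
As a 10×5 matrix over Z this has rank 4, with invariant factors (1,1,1,1).

Computing H_k = (kernel of ∂_k) / (image of ∂_{k+1}):

  H_0: rank C_0 − rank ∂_1 = 5 − 4 = 1, and the invariant factors of ∂_1 are all 1, so H_0 = Z.
  H_1: rank ker ∂_1 − rank ∂_2 = (10 − 4) − 6 = 0, and the invariant factors of ∂_2 are all 1, so H_1 = 0.
  H_2: rank ker ∂_2 − rank ∂_3 = (10 − 6) − 4 = 0, and the invariant factors of ∂_3 are all 1, so H_2 = 0.
  H_3: rank ker ∂_3 − rank ∂_4 = (5 − 4) − 0 = 1, and there is no ∂_4, so H_3 = Z.

As a check, the Euler characteristic is 5 − 10 + 10 − 5 = 0, which agrees with 1 − 0 + 0 − 1 = 0.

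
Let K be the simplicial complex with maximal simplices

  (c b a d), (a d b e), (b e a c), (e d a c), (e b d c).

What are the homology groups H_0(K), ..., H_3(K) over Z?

H_0 = Z,  H_1 = 0,  H_2 = 0,  H_3 = Z.

Order the vertices as a < b < c < d < e. Listing each simplex with vertices in this order, K has dimension 3 with simplices:

  0-simplices (5): a, b, c, d, e
  1-simplices (10): ab, ac, ad, ae, bc, bd, be, cd, ce, de
  2-simplices (10): abc, abd, abe, acd, ace, ade, bcd, bce, bde, cde
  3-simplices (5): abcd, abce, abde, acde, bcde

giving chain groups C_0 ≅ Z^5, C_1 ≅ Z^10, C_2 ≅ Z^10, C_3 ≅ Z^5.

Boundary ∂_1: C_1 → C_0 maps an edge to its endpoints' difference, ∂[p,q] = q − p.
This gives a 5×10 integer matrix of rank 4; reducing to Smith normal form yields diagonal entries (1,1,1,1).

Boundary ∂_2: C_2 → C_1 maps a triangle to the signed sum of its edges. For instance
  ∂acd = cd − ad + ac,
  ∂abc = bc − ac + ab.
This gives a 10×10 integer matrix of rank 6; reducing to Smith normal form yields diagonal entries (1,1,1,1,1,1).

The boundary map ∂_3: C_3 → C_2 sends each 3-simplex σ to the alternating sum Σ_i (−1)^i (σ with its i-th vertex removed). For instance
  ∂abce = bce − ace + abe − abc,
  ∂bcde = cde − bde + bce − bcd.
The resulting 10×5 matrix has rank 4, and its Smith normal form has invariant factors (1,1,1,1).

From H_k ≅ ker(∂_k) / im(∂_{k+1}) we obtain:

  H_0: rank C_0 − rank ∂_1 = 5 − 4 = 1, and the invariant factors of ∂_1 are all 1, so H_0 = Z.
  H_1: rank ker ∂_1 − rank ∂_2 = (10 − 4) − 6 = 0, and the invariant factors of ∂_2 are all 1, so H_1 = 0.
  H_2: rank ker ∂_2 − rank ∂_3 = (10 − 6) − 4 = 0, and the invariant factors of ∂_3 are all 1, so H_2 = 0.
  H_3: rank ker ∂_3 − rank ∂_4 = (5 − 4) − 0 = 1, and there is no ∂_4, so H_3 = Z.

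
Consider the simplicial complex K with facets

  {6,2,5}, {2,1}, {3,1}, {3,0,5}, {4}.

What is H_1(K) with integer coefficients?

H_1 ≅ Z.

Order the vertices as 0 < 1 < 2 < 3 < 4 < 5 < 6. Listing each simplex with vertices in this order, K has dimension 2 with simplices:

  0-simplices (7): [0], [1], [2], [3], [4], [5], [6]
  1-simplices (8): [0,3], [0,5], [1,2], [1,3], [2,5], [2,6], [3,5], [5,6]
  2-simplices (2): [0,3,5], [2,5,6]

giving chain groups C_0 ≅ Z^7, C_1 ≅ Z^8, C_2 ≅ Z^2.

∂_1: C_1 → C_0 maps an edge to its endpoints' difference, ∂[p,q] = q − p.
This gives a 7×8 integer matrix of rank 5; reducing to Smith normal form yields diagonal entries (1,1,1,1,1).

The boundary map ∂_2: C_2 → C_1 maps a triangle to the signed sum of its edges. For instance
  ∂[0,3,5] = [3,5] − [0,5] + [0,3],
  ∂[2,5,6] = [5,6] − [2,6] + [2,5].
The 8×2 boundary matrix has rank 2 and Smith normal form diag(1,1).

Reading off H_k = ker ∂_k / im ∂_{k+1}:

  H_1: rank ker ∂_1 − rank ∂_2 = (8 − 5) − 2 = 1, and the invariant factors of ∂_2 are all 1, so H_1 ≅ Z.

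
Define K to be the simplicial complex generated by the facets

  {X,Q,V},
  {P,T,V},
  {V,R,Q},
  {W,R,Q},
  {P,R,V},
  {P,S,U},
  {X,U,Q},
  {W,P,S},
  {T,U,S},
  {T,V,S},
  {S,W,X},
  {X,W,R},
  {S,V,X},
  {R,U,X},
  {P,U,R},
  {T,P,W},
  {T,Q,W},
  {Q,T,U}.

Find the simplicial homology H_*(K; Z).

We work with the vertex ordering P < Q < R < S < T < U < V < W < X. The simplices of K, each written with vertices in increasing order, are:

  0-simplices (9): P, Q, R, S, T, U, V, W, X
  1-simplices (27): PR, PS, PT, PU, PV, PW, QR, QT, QU, QV, QW, QX, RU, RV, RW, RX, ST, SU, SV, SW, SX, TU, TV, TW, UX, VX, WX
  2-simplices (18): PRU, PRV, PSU, PSW, PTV, PTW, QRV, QRW, QTU, QTW, QUX, QVX, RUX, RWX, STU, STV, SVX, SWX

so the chain groups are C_0 ≅ Z^9, C_1 ≅ Z^27, C_2 ≅ Z^18.

The boundary map ∂_1: C_1 → C_0 sends each edge [p,q] (with p < q) to q − p. For instance
  ∂PW = W − P.
As a 9×27 matrix over Z this has rank 8, with invariant factors (1,1,1,1,1,1,1,1).

∂_2: C_2 → C_1 sends each 2-simplex [p,q,r] to [q,r] − [p,r] + [p,q]. For instance
  ∂STV = TV − SV + ST,
  ∂PTV = TV − PV + PT.
The 27×18 boundary matrix has rank 18 and Smith normal form diag(1,1,1,1,1,1,1,1,1,1,1,1,1,1,1,1,1,2).

From H_k ≅ ker(∂_k) / im(∂_{k+1}) we obtain:

  H_0: rank C_0 − rank ∂_1 = 9 − 8 = 1, and the invariant factors of ∂_1 are all 1, so H_0 = Z.
  H_1: rank ker ∂_1 − rank ∂_2 = (27 − 8) − 18 = 1, and ∂_2 has invariant factor 2 > 1, so H_1 = Z ⊕ Z/2.
  H_2: rank ker ∂_2 − rank ∂_3 = (18 − 18) − 0 = 0, and there is no ∂_3, so H_2 = 0.

(K is a triangulation of the Klein bottle.)

H_0 ≅ Z,  H_1 ≅ Z ⊕ Z/2,  H_2 = 0.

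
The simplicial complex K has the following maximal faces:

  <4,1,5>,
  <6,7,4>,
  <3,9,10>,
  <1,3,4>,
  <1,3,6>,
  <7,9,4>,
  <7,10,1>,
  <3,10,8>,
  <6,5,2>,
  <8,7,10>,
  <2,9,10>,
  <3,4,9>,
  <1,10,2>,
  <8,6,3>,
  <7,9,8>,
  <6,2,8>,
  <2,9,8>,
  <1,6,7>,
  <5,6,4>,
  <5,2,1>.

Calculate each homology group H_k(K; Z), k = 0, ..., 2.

Fix the vertex order 1 < 2 < 3 < 4 < 5 < 6 < 7 < 8 < 9 < 10 and write every simplex with vertices in increasing order. Then dim K = 2 and the simplices of K are:

  0-simplices (10): [1], [2], [3], [4], [5], [6], [7], [8], [9], [10]
  1-simplices (30): (30 of them)
  2-simplices (20): (20 of them)

giving chain groups C_0 ≅ Z^10, C_1 ≅ Z^30, C_2 ≅ Z^20.

∂_1: C_1 → C_0 maps an edge to its endpoints' difference, ∂[p,q] = q − p. For instance
  ∂[3,4] = [4] − [3].
As a 10×30 matrix over Z this has rank 9, with invariant factors (1,1,1,1,1,1,1,1,1).

∂_2: C_2 → C_1 acts by ∂[p,q,r] = [q,r] − [p,r] + [p,q]. For instance
  ∂[4,6,7] = [6,7] − [4,7] + [4,6],
  ∂[2,6,8] = [6,8] − [2,8] + [2,6].
The 30×20 boundary matrix has rank 20 and Smith normal form diag(1,1,1,1,1,1,1,1,1,1,1,1,1,1,1,1,1,1,1,2).

Reading off H_k = ker ∂_k / im ∂_{k+1}:

  H_0: rank C_0 − rank ∂_1 = 10 − 9 = 1, and the invariant factors of ∂_1 are all 1, so H_0 ≅ Z.
  H_1: rank ker ∂_1 − rank ∂_2 = (30 − 9) − 20 = 1, and ∂_2 has invariant factor 2 > 1, so H_1 ≅ Z × Z/2.
  H_2: rank ker ∂_2 − rank ∂_3 = (20 − 20) − 0 = 0, and there is no ∂_3, so H_2 ≅ 0.

As a check, the Euler characteristic is 10 − 30 + 20 = 0, which agrees with 1 − 1 + 0 = 0.
(K is a triangulation of the Klein bottle.)

H_0 ≅ Z,  H_1 ≅ Z × Z/2,  H_2 = 0.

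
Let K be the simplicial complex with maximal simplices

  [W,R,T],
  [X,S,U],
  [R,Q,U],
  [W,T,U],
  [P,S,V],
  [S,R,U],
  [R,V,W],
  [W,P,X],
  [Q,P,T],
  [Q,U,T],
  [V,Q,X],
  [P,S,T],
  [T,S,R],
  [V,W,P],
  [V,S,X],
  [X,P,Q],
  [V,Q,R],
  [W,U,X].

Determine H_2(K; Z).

H_2 = 0.

Order the vertices as P < Q < R < S < T < U < V < W < X. Listing each simplex with vertices in this order, K has dimension 2 with simplices:

  0-simplices (9): P, Q, R, S, T, U, V, W, X
  1-simplices (27): PQ, PS, PT, PV, PW, PX, QR, QT, QU, QV, QX, RS, RT, RU, RV, RW, ST, SU, SV, SX, TU, TW, UW, UX, VW, VX, WX
  2-simplices (18): PQT, PQX, PST, PSV, PVW, PWX, QRU, QRV, QTU, QVX, RST, RSU, RTW, RVW, SUX, SVX, TUW, UWX

giving chain groups C_0 ≅ Z^9, C_1 ≅ Z^27, C_2 ≅ Z^18.

The boundary map ∂_1: C_1 → C_0 maps an edge to its endpoints' difference, ∂[p,q] = q − p. For instance
  ∂ST = T − S.
As a 9×27 matrix over Z this has rank 8, with invariant factors (1,1,1,1,1,1,1,1).

Boundary ∂_2: C_2 → C_1 acts by ∂[p,q,r] = [q,r] − [p,r] + [p,q]. For instance
  ∂PSV = SV − PV + PS,
  ∂SUX = UX − SX + SU.
As a 27×18 matrix over Z this has rank 18, with invariant factors (1,1,1,1,1,1,1,1,1,1,1,1,1,1,1,1,1,2).

From H_k ≅ ker(∂_k) / im(∂_{k+1}) we obtain:

  H_2: rank ker ∂_2 − rank ∂_3 = (18 − 18) − 0 = 0, and there is no ∂_3, so H_2 = 0.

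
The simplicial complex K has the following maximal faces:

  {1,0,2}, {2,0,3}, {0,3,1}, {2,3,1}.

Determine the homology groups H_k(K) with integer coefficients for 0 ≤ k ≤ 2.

K has 4 vertices, 6 edges, 4 triangles.
rank ∂_0 = 0, rank ∂_1 = 3 ⇒ b_0 = 4 − 0 − 3 = 1; all invariant factors of ∂_1 are 1 so no torsion. So H_0 = Z.
rank ∂_1 = 3, rank ∂_2 = 3 ⇒ b_1 = 6 − 3 − 3 = 0; all invariant factors of ∂_2 are 1 so no torsion. So H_1 = 0.
rank ∂_2 = 3, rank ∂_3 = 0 ⇒ b_2 = 4 − 3 − 0 = 1. So H_2 = Z.

H_0 ≅ Z,  H_1 = 0,  H_2 ≅ Z.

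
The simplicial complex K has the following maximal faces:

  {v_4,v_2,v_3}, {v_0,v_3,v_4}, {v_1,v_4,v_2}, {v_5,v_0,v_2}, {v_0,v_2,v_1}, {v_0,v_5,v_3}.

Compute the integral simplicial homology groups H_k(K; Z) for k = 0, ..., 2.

Order the vertices as v_0 < v_1 < v_2 < v_3 < v_4 < v_5. Listing each simplex with vertices in this order, K has dimension 2 with simplices:

  0-simplices (6): [v_0], [v_1], [v_2], [v_3], [v_4], [v_5]
  1-simplices (12): [v_0,v_1], [v_0,v_2], [v_0,v_3], [v_0,v_4], [v_0,v_5], [v_1,v_2], [v_1,v_4], [v_2,v_3], [v_2,v_4], [v_2,v_5], [v_3,v_4], [v_3,v_5]
  2-simplices (6): [v_0,v_1,v_2], [v_0,v_2,v_5], [v_0,v_3,v_4], [v_0,v_3,v_5], [v_1,v_2,v_4], [v_2,v_3,v_4]

so the chain groups are C_0 ≅ Z^6, C_1 ≅ Z^12, C_2 ≅ Z^6.

Boundary ∂_1: C_1 → C_0 maps an edge to its endpoints' difference, ∂[p,q] = q − p. For instance
  ∂[v_0,v_1] = [v_1] − [v_0].
As a 6×12 matrix over Z this has rank 5, with invariant factors (1,1,1,1,1).

The boundary map ∂_2: C_2 → C_1 maps a triangle to the signed sum of its edges. For instance
  ∂[v_0,v_1,v_2] = [v_1,v_2] − [v_0,v_2] + [v_0,v_1],
  ∂[v_1,v_2,v_4] = [v_2,v_4] − [v_1,v_4] + [v_1,v_2].
The resulting 12×6 matrix has rank 6, and its Smith normal form has invariant factors (1,1,1,1,1,1).

Computing H_k = (kernel of ∂_k) / (image of ∂_{k+1}):

  H_0: rank C_0 − rank ∂_1 = 6 − 5 = 1, and the invariant factors of ∂_1 are all 1, so H_0 ≅ Z.
  H_1: rank ker ∂_1 − rank ∂_2 = (12 − 5) − 6 = 1, and the invariant factors of ∂_2 are all 1, so H_1 ≅ Z.
  H_2: rank ker ∂_2 − rank ∂_3 = (6 − 6) − 0 = 0, and there is no ∂_3, so H_2 ≅ 0.

(K is a triangulation of the cylinder S^1 x I.)

H_0 ≅ Z,  H_1 ≅ Z,  H_2 = 0.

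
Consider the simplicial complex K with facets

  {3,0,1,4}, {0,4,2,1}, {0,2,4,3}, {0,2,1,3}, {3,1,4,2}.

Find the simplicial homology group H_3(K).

H_3 = Z.

We work with the vertex ordering 0 < 1 < 2 < 3 < 4. The simplices of K, each written with vertices in increasing order, are:

  0-simplices (5): [0], [1], [2], [3], [4]
  1-simplices (10): [0,1], [0,2], [0,3], [0,4], [1,2], [1,3], [1,4], [2,3], [2,4], [3,4]
  2-simplices (10): [0,1,2], [0,1,3], [0,1,4], [0,2,3], [0,2,4], [0,3,4], [1,2,3], [1,2,4], [1,3,4], [2,3,4]
  3-simplices (5): [0,1,2,3], [0,1,2,4], [0,1,3,4], [0,2,3,4], [1,2,3,4]

giving chain groups C_0 ≅ Z^5, C_1 ≅ Z^10, C_2 ≅ Z^10, C_3 ≅ Z^5.

∂_1: C_1 → C_0 is given by ∂[p,q] = [q] − [p]. For instance
  ∂[1,2] = [2] − [1].
The resulting 5×10 matrix has rank 4, and its Smith normal form has invariant factors (1,1,1,1).

Boundary ∂_2: C_2 → C_1 acts by ∂[p,q,r] = [q,r] − [p,r] + [p,q]. For instance
  ∂[0,1,3] = [1,3] − [0,3] + [0,1],
  ∂[0,1,4] = [1,4] − [0,4] + [0,1].
This gives a 10×10 integer matrix of rank 6; reducing to Smith normal form yields diagonal entries (1,1,1,1,1,1).

Boundary ∂_3: C_3 → C_2 sends each 3-simplex σ to the alternating sum Σ_i (−1)^i (σ with its i-th vertex removed). For instance
  ∂[1,2,3,4] = [2,3,4] − [1,3,4] + [1,2,4] − [1,2,3],
  ∂[0,1,2,3] = [1,2,3] − [0,2,3] + [0,1,3] − [0,1,2].
As a 10×5 matrix over Z this has rank 4, with invariant factors (1,1,1,1).

Computing H_k = (kernel of ∂_k) / (image of ∂_{k+1}):

  H_3: rank ker ∂_3 − rank ∂_4 = (5 − 4) − 0 = 1, and there is no ∂_4, so H_3 = Z.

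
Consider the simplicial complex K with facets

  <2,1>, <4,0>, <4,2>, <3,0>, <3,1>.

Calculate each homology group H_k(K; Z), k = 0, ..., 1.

We work with the vertex ordering 0 < 1 < 2 < 3 < 4. The simplices of K, each written with vertices in increasing order, are:

  0-simplices (5): [0], [1], [2], [3], [4]
  1-simplices (5): [0,3], [0,4], [1,2], [1,3], [2,4]

so the chain groups are C_0 ≅ Z^5, C_1 ≅ Z^5.

Boundary ∂_1: C_1 → C_0 sends each edge [p,q] (with p < q) to q − p.
The resulting 5×5 matrix has rank 4, and its Smith normal form has invariant factors (1,1,1,1).

Computing H_k = (kernel of ∂_k) / (image of ∂_{k+1}):

  H_0: rank C_0 − rank ∂_1 = 5 − 4 = 1, and the invariant factors of ∂_1 are all 1, so H_0 = Z.
  H_1: rank ker ∂_1 − rank ∂_2 = (5 − 4) − 0 = 1, and there is no ∂_2, so H_1 = Z.

H_0 = Z,  H_1 = Z.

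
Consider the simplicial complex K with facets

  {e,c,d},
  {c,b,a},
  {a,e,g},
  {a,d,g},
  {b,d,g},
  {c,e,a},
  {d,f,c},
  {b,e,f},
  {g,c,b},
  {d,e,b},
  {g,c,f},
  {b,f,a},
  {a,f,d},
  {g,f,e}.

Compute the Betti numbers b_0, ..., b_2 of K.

b_0 = 1, b_1 = 2, b_2 = 1.

Take the total order a < b < c < d < e < f < g on the vertex set. Then K (dimension 2) consists of the simplices:

  0-simplices (7): a, b, c, d, e, f, g
  1-simplices (21): ab, ac, ad, ae, af, ag, bc, bd, be, bf, bg, cd, ce, cf, cg, de, df, dg, ef, eg, fg
  2-simplices (14): abc, abf, ace, adf, adg, aeg, bcg, bde, bdg, bef, cde, cdf, cfg, efg

giving chain groups C_0 ≅ Z^7, C_1 ≅ Z^21, C_2 ≅ Z^14.

Boundary ∂_1: C_1 → C_0 sends each edge [p,q] (with p < q) to q − p. For instance
  ∂ad = d − a.
The resulting 7×21 matrix has rank 6, and its Smith normal form has invariant factors (1,1,1,1,1,1).

Boundary ∂_2: C_2 → C_1 maps a triangle to the signed sum of its edges. For instance
  ∂adf = df − af + ad,
  ∂cde = de − ce + cd.
As a 21×14 matrix over Z this has rank 13, with invariant factors (1,1,1,1,1,1,1,1,1,1,1,1,1).

Reading off H_k = ker ∂_k / im ∂_{k+1}:

  H_0: rank C_0 − rank ∂_1 = 7 − 6 = 1, and the invariant factors of ∂_1 are all 1, so H_0 ≅ Z.
  H_1: rank ker ∂_1 − rank ∂_2 = (21 − 6) − 13 = 2, and the invariant factors of ∂_2 are all 1, so H_1 ≅ Z^2.
  H_2: rank ker ∂_2 − rank ∂_3 = (14 − 13) − 0 = 1, and there is no ∂_3, so H_2 ≅ Z.

Hence the Betti numbers are b_0 = 1, b_1 = 2, b_2 = 1.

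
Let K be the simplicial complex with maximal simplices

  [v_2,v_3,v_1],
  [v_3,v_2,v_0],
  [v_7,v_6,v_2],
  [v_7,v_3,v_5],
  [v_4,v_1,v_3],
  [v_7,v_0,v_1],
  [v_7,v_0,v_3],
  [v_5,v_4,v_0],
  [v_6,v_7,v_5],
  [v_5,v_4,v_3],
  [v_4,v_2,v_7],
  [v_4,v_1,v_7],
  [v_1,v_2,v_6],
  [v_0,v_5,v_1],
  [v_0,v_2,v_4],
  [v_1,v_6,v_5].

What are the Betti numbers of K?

b_0 = 1, b_1 = 2, b_2 = 1.

We work with the vertex ordering v_0 < v_1 < v_2 < v_3 < v_4 < v_5 < v_6 < v_7. The simplices of K, each written with vertices in increasing order, are:

  0-simplices (8): [v_0], [v_1], [v_2], [v_3], [v_4], [v_5], [v_6], [v_7]
  1-simplices (24): (24 of them)
  2-simplices (16): (16 of them)

Hence C_0 ≅ Z^8, C_1 ≅ Z^24, C_2 ≅ Z^16.

∂_1: C_1 → C_0 maps an edge to its endpoints' difference, ∂[p,q] = q − p. For instance
  ∂[v_6,v_7] = [v_7] − [v_6].
As a 8×24 matrix over Z this has rank 7, with invariant factors (1,1,1,1,1,1,1).

The boundary map ∂_2: C_2 → C_1 maps a triangle to the signed sum of its edges. For instance
  ∂[v_0,v_1,v_7] = [v_1,v_7] − [v_0,v_7] + [v_0,v_1],
  ∂[v_1,v_2,v_6] = [v_2,v_6] − [v_1,v_6] + [v_1,v_2].
The resulting 24×16 matrix has rank 15, and its Smith normal form has invariant factors (1,1,1,1,1,1,1,1,1,1,1,1,1,1,1).

Now H_k = ker ∂_k / im ∂_{k+1}, so:

  H_0: rank C_0 − rank ∂_1 = 8 − 7 = 1, and the invariant factors of ∂_1 are all 1, so H_0 = Z.
  H_1: rank ker ∂_1 − rank ∂_2 = (24 − 7) − 15 = 2, and the invariant factors of ∂_2 are all 1, so H_1 = Z^2.
  H_2: rank ker ∂_2 − rank ∂_3 = (16 − 15) − 0 = 1, and there is no ∂_3, so H_2 = Z.

As a check, the Euler characteristic is 8 − 24 + 16 = 0, which agrees with 1 − 2 + 1 = 0.

Hence the Betti numbers are b_0 = 1, b_1 = 2, b_2 = 1.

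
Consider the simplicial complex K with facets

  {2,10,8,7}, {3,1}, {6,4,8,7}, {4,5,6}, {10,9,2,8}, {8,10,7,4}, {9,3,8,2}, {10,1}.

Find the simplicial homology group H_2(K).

H_2 = 0.

Fix the vertex order 1 < 2 < 3 < 4 < 5 < 6 < 7 < 8 < 9 < 10 and write every simplex with vertices in increasing order. Then dim K = 3 and the simplices of K are:

  0-simplices (10): [1], [2], [3], [4], [5], [6], [7], [8], [9], [10]
  1-simplices (22): [1,3], [1,10], [2,3], [2,7], [2,8], [2,9], [2,10], [3,8], [3,9], [4,5], [4,6], [4,7], [4,8], [4,10], [5,6], [6,7], [6,8], [7,8], [7,10], [8,9], [8,10], [9,10]
  2-simplices (17): [2,3,8], [2,3,9], [2,7,8], [2,7,10], [2,8,9], [2,8,10], [2,9,10], [3,8,9], [4,5,6], [4,6,7], [4,6,8], [4,7,8], [4,7,10], [4,8,10], [6,7,8], [7,8,10], [8,9,10]
  3-simplices (5): [2,3,8,9], [2,7,8,10], [2,8,9,10], [4,6,7,8], [4,7,8,10]

so the chain groups are C_0 ≅ Z^10, C_1 ≅ Z^22, C_2 ≅ Z^17, C_3 ≅ Z^5.

∂_1: C_1 → C_0 is given by ∂[p,q] = [q] − [p]. For instance
  ∂[9,10] = [10] − [9].
This gives a 10×22 integer matrix of rank 9; reducing to Smith normal form yields diagonal entries (1,1,1,1,1,1,1,1,1).

Boundary ∂_2: C_2 → C_1 sends each 2-simplex [p,q,r] to [q,r] − [p,r] + [p,q]. For instance
  ∂[2,8,10] = [8,10] − [2,10] + [2,8],
  ∂[2,3,8] = [3,8] − [2,8] + [2,3].
This gives a 22×17 integer matrix of rank 12; reducing to Smith normal form yields diagonal entries (1,1,1,1,1,1,1,1,1,1,1,1).

∂_3: C_3 → C_2 sends each 3-simplex σ to the alternating sum Σ_i (−1)^i (σ with its i-th vertex removed). For instance
  ∂[2,7,8,10] = [7,8,10] − [2,8,10] + [2,7,10] − [2,7,8],
  ∂[2,3,8,9] = [3,8,9] − [2,8,9] + [2,3,9] − [2,3,8].
The resulting 17×5 matrix has rank 5, and its Smith normal form has invariant factors (1,1,1,1,1).

Reading off H_k = ker ∂_k / im ∂_{k+1}:

  H_2: rank ker ∂_2 − rank ∂_3 = (17 − 12) − 5 = 0, and the invariant factors of ∂_3 are all 1, so H_2 ≅ 0.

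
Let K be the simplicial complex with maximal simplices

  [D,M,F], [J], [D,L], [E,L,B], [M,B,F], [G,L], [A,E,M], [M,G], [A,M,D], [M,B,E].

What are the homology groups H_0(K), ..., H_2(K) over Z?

H_0 = Z^2,  H_1 = Z^2,  H_2 = 0.

K has 9 vertices, 15 edges, 6 triangles.
rank ∂_0 = 0, rank ∂_1 = 7 ⇒ b_0 = 9 − 0 − 7 = 2; all invariant factors of ∂_1 are 1 so no torsion. So H_0 = Z^2.
rank ∂_1 = 7, rank ∂_2 = 6 ⇒ b_1 = 15 − 7 − 6 = 2; all invariant factors of ∂_2 are 1 so no torsion. So H_1 = Z^2.
rank ∂_2 = 6, rank ∂_3 = 0 ⇒ b_2 = 6 − 6 − 0 = 0. So H_2 = 0.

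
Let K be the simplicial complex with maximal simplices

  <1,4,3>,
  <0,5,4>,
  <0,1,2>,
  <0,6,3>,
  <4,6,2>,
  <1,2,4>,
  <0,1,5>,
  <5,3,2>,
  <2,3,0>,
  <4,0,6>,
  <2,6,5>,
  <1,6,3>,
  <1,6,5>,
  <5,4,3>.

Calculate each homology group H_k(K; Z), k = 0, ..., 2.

Take the total order 0 < 1 < 2 < 3 < 4 < 5 < 6 on the vertex set. Then K (dimension 2) consists of the simplices:

  0-simplices (7): [0], [1], [2], [3], [4], [5], [6]
  1-simplices (21): [0,1], [0,2], [0,3], [0,4], [0,5], [0,6], [1,2], [1,3], [1,4], [1,5], [1,6], [2,3], [2,4], [2,5], [2,6], [3,4], [3,5], [3,6], [4,5], [4,6], [5,6]
  2-simplices (14): [0,1,2], [0,1,5], [0,2,3], [0,3,6], [0,4,5], [0,4,6], [1,2,4], [1,3,4], [1,3,6], [1,5,6], [2,3,5], [2,4,6], [2,5,6], [3,4,5]

Hence C_0 ≅ Z^7, C_1 ≅ Z^21, C_2 ≅ Z^14.

Boundary ∂_1: C_1 → C_0 sends each edge [p,q] (with p < q) to q − p.
This gives a 7×21 integer matrix of rank 6; reducing to Smith normal form yields diagonal entries (1,1,1,1,1,1).

The boundary map ∂_2: C_2 → C_1 maps a triangle to the signed sum of its edges. For instance
  ∂[1,3,6] = [3,6] − [1,6] + [1,3],
  ∂[1,2,4] = [2,4] − [1,4] + [1,2].
This gives a 21×14 integer matrix of rank 13; reducing to Smith normal form yields diagonal entries (1,1,1,1,1,1,1,1,1,1,1,1,1).

Reading off H_k = ker ∂_k / im ∂_{k+1}:

  H_0: rank C_0 − rank ∂_1 = 7 − 6 = 1, and the invariant factors of ∂_1 are all 1, so H_0 = Z.
  H_1: rank ker ∂_1 − rank ∂_2 = (21 − 6) − 13 = 2, and the invariant factors of ∂_2 are all 1, so H_1 = Z^2.
  H_2: rank ker ∂_2 − rank ∂_3 = (14 − 13) − 0 = 1, and there is no ∂_3, so H_2 = Z.

H_0 = Z,  H_1 = Z^2,  H_2 = Z.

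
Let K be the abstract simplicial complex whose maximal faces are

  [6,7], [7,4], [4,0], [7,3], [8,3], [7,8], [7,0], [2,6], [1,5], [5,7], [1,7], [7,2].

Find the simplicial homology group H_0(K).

K has 9 vertices, 12 edges.
rank ∂_0 = 0, rank ∂_1 = 8 ⇒ b_0 = 9 − 0 − 8 = 1; all invariant factors of ∂_1 are 1 so no torsion. So H_0 ≅ Z.

H_0 = Z.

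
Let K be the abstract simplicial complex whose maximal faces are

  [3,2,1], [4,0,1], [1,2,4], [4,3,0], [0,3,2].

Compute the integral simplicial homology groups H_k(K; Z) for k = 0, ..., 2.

Order the vertices as 0 < 1 < 2 < 3 < 4. Listing each simplex with vertices in this order, K has dimension 2 with simplices:

  0-simplices (5): [0], [1], [2], [3], [4]
  1-simplices (10): [0,1], [0,2], [0,3], [0,4], [1,2], [1,3], [1,4], [2,3], [2,4], [3,4]
  2-simplices (5): [0,1,4], [0,2,3], [0,3,4], [1,2,3], [1,2,4]

giving chain groups C_0 ≅ Z^5, C_1 ≅ Z^10, C_2 ≅ Z^5.

Boundary ∂_1: C_1 → C_0 is given by ∂[p,q] = [q] − [p].
This gives a 5×10 integer matrix of rank 4; reducing to Smith normal form yields diagonal entries (1,1,1,1).

Boundary ∂_2: C_2 → C_1 acts by ∂[p,q,r] = [q,r] − [p,r] + [p,q]. For instance
  ∂[0,2,3] = [2,3] − [0,3] + [0,2],
  ∂[1,2,3] = [2,3] − [1,3] + [1,2].
The 10×5 boundary matrix has rank 5 and Smith normal form diag(1,1,1,1,1).

From H_k ≅ ker(∂_k) / im(∂_{k+1}) we obtain:

  H_0: rank C_0 − rank ∂_1 = 5 − 4 = 1, and the invariant factors of ∂_1 are all 1, so H_0 ≅ Z.
  H_1: rank ker ∂_1 − rank ∂_2 = (10 − 4) − 5 = 1, and the invariant factors of ∂_2 are all 1, so H_1 ≅ Z.
  H_2: rank ker ∂_2 − rank ∂_3 = (5 − 5) − 0 = 0, and there is no ∂_3, so H_2 ≅ 0.

(K is a triangulation of the Möbius band.)

H_0 ≅ Z,  H_1 ≅ Z,  H_2 = 0.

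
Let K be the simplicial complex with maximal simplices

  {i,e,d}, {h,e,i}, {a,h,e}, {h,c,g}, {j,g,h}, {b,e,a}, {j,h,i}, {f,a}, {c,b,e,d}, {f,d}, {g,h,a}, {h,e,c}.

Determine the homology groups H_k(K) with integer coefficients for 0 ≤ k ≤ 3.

H_0 = Z,  H_1 = Z,  H_2 = 0,  H_3 = 0.

Take the total order a < b < c < d < e < f < g < h < i < j on the vertex set. Then K (dimension 3) consists of the simplices:

  0-simplices (10): a, b, c, d, e, f, g, h, i, j
  1-simplices (22): ab, ae, af, ag, ah, bc, bd, be, cd, ce, cg, ch, de, df, di, eh, ei, gh, gj, hi, hj, ij
  2-simplices (13): abe, aeh, agh, bcd, bce, bde, cde, ceh, cgh, dei, ehi, ghj, hij
  3-simplices (1): bcde

Hence C_0 ≅ Z^10, C_1 ≅ Z^22, C_2 ≅ Z^13, C_3 ≅ Z^1.

The boundary map ∂_1: C_1 → C_0 sends each edge [p,q] (with p < q) to q − p.
This gives a 10×22 integer matrix of rank 9; reducing to Smith normal form yields diagonal entries (1,1,1,1,1,1,1,1,1).

Boundary ∂_2: C_2 → C_1 sends each 2-simplex [p,q,r] to [q,r] − [p,r] + [p,q]. For instance
  ∂bce = ce − be + bc,
  ∂cde = de − ce + cd.
The resulting 22×13 matrix has rank 12, and its Smith normal form has invariant factors (1,1,1,1,1,1,1,1,1,1,1,1).

The boundary map ∂_3: C_3 → C_2 sends each 3-simplex σ to the alternating sum Σ_i (−1)^i (σ with its i-th vertex removed). For instance
  ∂bcde = cde − bde + bce − bcd.
The 13×1 boundary matrix has rank 1 and Smith normal form diag(1).

Reading off H_k = ker ∂_k / im ∂_{k+1}:

  H_0: rank C_0 − rank ∂_1 = 10 − 9 = 1, and the invariant factors of ∂_1 are all 1, so H_0 ≅ Z.
  H_1: rank ker ∂_1 − rank ∂_2 = (22 − 9) − 12 = 1, and the invariant factors of ∂_2 are all 1, so H_1 ≅ Z.
  H_2: rank ker ∂_2 − rank ∂_3 = (13 − 12) − 1 = 0, and the invariant factors of ∂_3 are all 1, so H_2 ≅ 0.
  H_3: rank ker ∂_3 − rank ∂_4 = (1 − 1) − 0 = 0, and there is no ∂_4, so H_3 ≅ 0.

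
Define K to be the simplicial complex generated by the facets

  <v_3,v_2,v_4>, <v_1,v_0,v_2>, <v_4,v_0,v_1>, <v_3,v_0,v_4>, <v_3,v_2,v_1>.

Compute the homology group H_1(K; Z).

Take the total order v_0 < v_1 < v_2 < v_3 < v_4 on the vertex set. Then K (dimension 2) consists of the simplices:

  0-simplices (5): [v_0], [v_1], [v_2], [v_3], [v_4]
  1-simplices (10): [v_0,v_1], [v_0,v_2], [v_0,v_3], [v_0,v_4], [v_1,v_2], [v_1,v_3], [v_1,v_4], [v_2,v_3], [v_2,v_4], [v_3,v_4]
  2-simplices (5): [v_0,v_1,v_2], [v_0,v_1,v_4], [v_0,v_3,v_4], [v_1,v_2,v_3], [v_2,v_3,v_4]

giving chain groups C_0 ≅ Z^5, C_1 ≅ Z^10, C_2 ≅ Z^5.

∂_1: C_1 → C_0 maps an edge to its endpoints' difference, ∂[p,q] = q − p. For instance
  ∂[v_2,v_4] = [v_4] − [v_2].
This gives a 5×10 integer matrix of rank 4; reducing to Smith normal form yields diagonal entries (1,1,1,1).

The boundary map ∂_2: C_2 → C_1 sends each 2-simplex [p,q,r] to [q,r] − [p,r] + [p,q]. For instance
  ∂[v_0,v_1,v_2] = [v_1,v_2] − [v_0,v_2] + [v_0,v_1],
  ∂[v_0,v_1,v_4] = [v_1,v_4] − [v_0,v_4] + [v_0,v_1].
The 10×5 boundary matrix has rank 5 and Smith normal form diag(1,1,1,1,1).

Now H_k = ker ∂_k / im ∂_{k+1}, so:

  H_1: rank ker ∂_1 − rank ∂_2 = (10 − 4) − 5 = 1, and the invariant factors of ∂_2 are all 1, so H_1 ≅ Z.

H_1 ≅ Z.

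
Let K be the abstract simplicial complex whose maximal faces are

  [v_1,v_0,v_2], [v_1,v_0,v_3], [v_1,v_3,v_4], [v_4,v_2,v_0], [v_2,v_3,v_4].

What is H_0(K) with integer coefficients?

Fix the vertex order v_0 < v_1 < v_2 < v_3 < v_4 and write every simplex with vertices in increasing order. Then dim K = 2 and the simplices of K are:

  0-simplices (5): [v_0], [v_1], [v_2], [v_3], [v_4]
  1-simplices (10): [v_0,v_1], [v_0,v_2], [v_0,v_3], [v_0,v_4], [v_1,v_2], [v_1,v_3], [v_1,v_4], [v_2,v_3], [v_2,v_4], [v_3,v_4]
  2-simplices (5): [v_0,v_1,v_2], [v_0,v_1,v_3], [v_0,v_2,v_4], [v_1,v_3,v_4], [v_2,v_3,v_4]

so the chain groups are C_0 ≅ Z^5, C_1 ≅ Z^10, C_2 ≅ Z^5.

Boundary ∂_1: C_1 → C_0 sends each edge [p,q] (with p < q) to q − p. For instance
  ∂[v_1,v_2] = [v_2] − [v_1].
The 5×10 boundary matrix has rank 4 and Smith normal form diag(1,1,1,1).

∂_2: C_2 → C_1 sends each 2-simplex [p,q,r] to [q,r] − [p,r] + [p,q]. For instance
  ∂[v_0,v_1,v_3] = [v_1,v_3] − [v_0,v_3] + [v_0,v_1],
  ∂[v_2,v_3,v_4] = [v_3,v_4] − [v_2,v_4] + [v_2,v_3].
The 10×5 boundary matrix has rank 5 and Smith normal form diag(1,1,1,1,1).

Reading off H_k = ker ∂_k / im ∂_{k+1}:

  H_0: rank C_0 − rank ∂_1 = 5 − 4 = 1, and the invariant factors of ∂_1 are all 1, so H_0 = Z.

(K is a triangulation of the Möbius band.)

H_0 ≅ Z.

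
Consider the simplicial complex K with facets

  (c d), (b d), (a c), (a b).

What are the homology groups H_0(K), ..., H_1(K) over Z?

Order the vertices as a < b < c < d. Listing each simplex with vertices in this order, K has dimension 1 with simplices:

  0-simplices (4): a, b, c, d
  1-simplices (4): ab, ac, bd, cd

giving chain groups C_0 ≅ Z^4, C_1 ≅ Z^4.

Boundary ∂_1: C_1 → C_0 maps an edge to its endpoints' difference, ∂[p,q] = q − p. For instance
  ∂cd = d − c.
The resulting 4×4 matrix has rank 3, and its Smith normal form has invariant factors (1,1,1).

Now H_k = ker ∂_k / im ∂_{k+1}, so:

  H_0: rank C_0 − rank ∂_1 = 4 − 3 = 1, and the invariant factors of ∂_1 are all 1, so H_0 = Z.
  H_1: rank ker ∂_1 − rank ∂_2 = (4 − 3) − 0 = 1, and there is no ∂_2, so H_1 = Z.

As a check, the Euler characteristic is 4 − 4 = 0, which agrees with 1 − 1 = 0.

H_0 = Z,  H_1 = Z.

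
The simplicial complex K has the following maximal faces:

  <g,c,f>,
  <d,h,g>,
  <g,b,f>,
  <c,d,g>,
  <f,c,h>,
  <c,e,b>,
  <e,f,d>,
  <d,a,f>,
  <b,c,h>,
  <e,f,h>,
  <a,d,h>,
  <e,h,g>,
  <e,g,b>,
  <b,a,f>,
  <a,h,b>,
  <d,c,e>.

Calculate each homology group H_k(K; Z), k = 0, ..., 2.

H_0 ≅ Z,  H_1 ≅ Z^2,  H_2 ≅ Z.

Fix the vertex order a < b < c < d < e < f < g < h and write every simplex with vertices in increasing order. Then dim K = 2 and the simplices of K are:

  0-simplices (8): a, b, c, d, e, f, g, h
  1-simplices (24): ab, ad, af, ah, bc, be, bf, bg, bh, cd, ce, cf, cg, ch, de, df, dg, dh, ef, eg, eh, fg, fh, gh
  2-simplices (16): abf, abh, adf, adh, bce, bch, beg, bfg, cde, cdg, cfg, cfh, def, dgh, efh, egh

so the chain groups are C_0 ≅ Z^8, C_1 ≅ Z^24, C_2 ≅ Z^16.

The boundary map ∂_1: C_1 → C_0 maps an edge to its endpoints' difference, ∂[p,q] = q − p. For instance
  ∂bc = c − b.
The resulting 8×24 matrix has rank 7, and its Smith normal form has invariant factors (1,1,1,1,1,1,1).

Boundary ∂_2: C_2 → C_1 maps a triangle to the signed sum of its edges. For instance
  ∂bce = ce − be + bc,
  ∂cdg = dg − cg + cd.
The resulting 24×16 matrix has rank 15, and its Smith normal form has invariant factors (1,1,1,1,1,1,1,1,1,1,1,1,1,1,1).

Reading off H_k = ker ∂_k / im ∂_{k+1}:

  H_0: rank C_0 − rank ∂_1 = 8 − 7 = 1, and the invariant factors of ∂_1 are all 1, so H_0 = Z.
  H_1: rank ker ∂_1 − rank ∂_2 = (24 − 7) − 15 = 2, and the invariant factors of ∂_2 are all 1, so H_1 = Z^2.
  H_2: rank ker ∂_2 − rank ∂_3 = (16 − 15) − 0 = 1, and there is no ∂_3, so H_2 = Z.

As a check, the Euler characteristic is 8 − 24 + 16 = 0, which agrees with 1 − 2 + 1 = 0.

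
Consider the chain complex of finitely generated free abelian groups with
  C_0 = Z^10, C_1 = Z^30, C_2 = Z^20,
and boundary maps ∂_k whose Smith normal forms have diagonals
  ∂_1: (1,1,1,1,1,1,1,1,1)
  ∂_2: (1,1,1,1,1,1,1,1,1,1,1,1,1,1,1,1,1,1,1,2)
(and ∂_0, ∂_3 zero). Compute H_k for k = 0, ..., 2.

H_0: b_0 = 10 − 0 − 9 = 1; torsion from ∂_1 factors > 1: none. So H_0 ≅ Z.
H_1: b_1 = 30 − 9 − 20 = 1; torsion from ∂_2 factors > 1: [2]. So H_1 ≅ Z ⊕ Z/2Z.
H_2: b_2 = 20 − 20 − 0 = 0; torsion from ∂_3 factors > 1: none. So H_2 ≅ 0.

H_0 ≅ Z,  H_1 ≅ Z ⊕ Z/2Z,  H_2 = 0.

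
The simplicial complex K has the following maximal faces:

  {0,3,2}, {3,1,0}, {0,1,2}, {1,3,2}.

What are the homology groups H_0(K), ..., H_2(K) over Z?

H_0 ≅ Z,  H_1 = 0,  H_2 ≅ Z.

K has 4 vertices, 6 edges, 4 triangles.
rank ∂_0 = 0, rank ∂_1 = 3 ⇒ b_0 = 4 − 0 − 3 = 1; all invariant factors of ∂_1 are 1 so no torsion. So H_0 ≅ Z.
rank ∂_1 = 3, rank ∂_2 = 3 ⇒ b_1 = 6 − 3 − 3 = 0; all invariant factors of ∂_2 are 1 so no torsion. So H_1 ≅ 0.
rank ∂_2 = 3, rank ∂_3 = 0 ⇒ b_2 = 4 − 3 − 0 = 1. So H_2 ≅ Z.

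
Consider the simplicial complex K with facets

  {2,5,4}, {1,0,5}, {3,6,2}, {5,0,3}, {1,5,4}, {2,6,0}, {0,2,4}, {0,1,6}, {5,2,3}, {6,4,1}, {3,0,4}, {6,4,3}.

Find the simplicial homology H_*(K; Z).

Take the total order 0 < 1 < 2 < 3 < 4 < 5 < 6 on the vertex set. Then K (dimension 2) consists of the simplices:

  0-simplices (7): [0], [1], [2], [3], [4], [5], [6]
  1-simplices (18): [0,1], [0,2], [0,3], [0,4], [0,5], [0,6], [1,4], [1,5], [1,6], [2,3], [2,4], [2,5], [2,6], [3,4], [3,5], [3,6], [4,5], [4,6]
  2-simplices (12): [0,1,5], [0,1,6], [0,2,4], [0,2,6], [0,3,4], [0,3,5], [1,4,5], [1,4,6], [2,3,5], [2,3,6], [2,4,5], [3,4,6]

giving chain groups C_0 ≅ Z^7, C_1 ≅ Z^18, C_2 ≅ Z^12.

Boundary ∂_1: C_1 → C_0 maps an edge to its endpoints' difference, ∂[p,q] = q − p.
The 7×18 boundary matrix has rank 6 and Smith normal form diag(1,1,1,1,1,1).

∂_2: C_2 → C_1 maps a triangle to the signed sum of its edges. For instance
  ∂[1,4,5] = [4,5] − [1,5] + [1,4],
  ∂[0,3,5] = [3,5] − [0,5] + [0,3].
The 18×12 boundary matrix has rank 12 and Smith normal form diag(1,1,1,1,1,1,1,1,1,1,1,2).

Reading off H_k = ker ∂_k / im ∂_{k+1}:

  H_0: rank C_0 − rank ∂_1 = 7 − 6 = 1, and the invariant factors of ∂_1 are all 1, so H_0 = Z.
  H_1: rank ker ∂_1 − rank ∂_2 = (18 − 6) − 12 = 0, and ∂_2 has invariant factor 2 > 1, so H_1 = Z/2Z.
  H_2: rank ker ∂_2 − rank ∂_3 = (12 − 12) − 0 = 0, and there is no ∂_3, so H_2 = 0.

As a check, the Euler characteristic is 7 − 18 + 12 = 1, which agrees with 1 − 0 + 0 = 1.

H_0 ≅ Z,  H_1 ≅ Z/2Z,  H_2 = 0.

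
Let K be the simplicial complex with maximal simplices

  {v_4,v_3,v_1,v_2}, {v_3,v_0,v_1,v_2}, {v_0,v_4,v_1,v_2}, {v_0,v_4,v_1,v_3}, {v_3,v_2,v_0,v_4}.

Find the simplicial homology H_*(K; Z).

K has 5 vertices, 10 edges, 10 triangles, 5 3-simplices.
rank ∂_0 = 0, rank ∂_1 = 4 ⇒ b_0 = 5 − 0 − 4 = 1; all invariant factors of ∂_1 are 1 so no torsion. So H_0 = Z.
rank ∂_1 = 4, rank ∂_2 = 6 ⇒ b_1 = 10 − 4 − 6 = 0; all invariant factors of ∂_2 are 1 so no torsion. So H_1 = 0.
rank ∂_2 = 6, rank ∂_3 = 4 ⇒ b_2 = 10 − 6 − 4 = 0; all invariant factors of ∂_3 are 1 so no torsion. So H_2 = 0.
rank ∂_3 = 4, rank ∂_4 = 0 ⇒ b_3 = 5 − 4 − 0 = 1. So H_3 = Z.

H_0 ≅ Z,  H_1 = 0,  H_2 = 0,  H_3 ≅ Z.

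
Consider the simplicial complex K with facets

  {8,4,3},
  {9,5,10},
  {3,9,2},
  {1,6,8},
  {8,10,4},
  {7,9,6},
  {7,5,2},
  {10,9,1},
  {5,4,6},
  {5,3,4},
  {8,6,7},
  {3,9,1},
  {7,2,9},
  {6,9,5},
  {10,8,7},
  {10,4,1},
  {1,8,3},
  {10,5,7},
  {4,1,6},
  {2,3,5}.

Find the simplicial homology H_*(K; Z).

K has 10 vertices, 30 edges, 20 triangles.
rank ∂_0 = 0, rank ∂_1 = 9 ⇒ b_0 = 10 − 0 − 9 = 1; all invariant factors of ∂_1 are 1 so no torsion. So H_0 = Z.
rank ∂_1 = 9, rank ∂_2 = 20 ⇒ b_1 = 30 − 9 − 20 = 1; ∂_2 has invariant factor(s) [2] giving torsion. So H_1 = Z ⊕ Z/2.
rank ∂_2 = 20, rank ∂_3 = 0 ⇒ b_2 = 20 − 20 − 0 = 0. So H_2 = 0.

H_0 ≅ Z,  H_1 ≅ Z ⊕ Z/2,  H_2 = 0.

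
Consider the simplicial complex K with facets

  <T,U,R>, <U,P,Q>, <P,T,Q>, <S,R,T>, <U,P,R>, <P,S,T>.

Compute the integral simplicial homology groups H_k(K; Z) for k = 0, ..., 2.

K has 6 vertices, 12 edges, 6 triangles.
rank ∂_0 = 0, rank ∂_1 = 5 ⇒ b_0 = 6 − 0 − 5 = 1; all invariant factors of ∂_1 are 1 so no torsion. So H_0 = Z.
rank ∂_1 = 5, rank ∂_2 = 6 ⇒ b_1 = 12 − 5 − 6 = 1; all invariant factors of ∂_2 are 1 so no torsion. So H_1 = Z.
rank ∂_2 = 6, rank ∂_3 = 0 ⇒ b_2 = 6 − 6 − 0 = 0. So H_2 = 0.

H_0 ≅ Z,  H_1 ≅ Z,  H_2 = 0.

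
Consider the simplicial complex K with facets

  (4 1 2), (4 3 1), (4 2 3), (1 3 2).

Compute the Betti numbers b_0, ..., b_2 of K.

Order the vertices as 1 < 2 < 3 < 4. Listing each simplex with vertices in this order, K has dimension 2 with simplices:

  0-simplices (4): [1], [2], [3], [4]
  1-simplices (6): [1,2], [1,3], [1,4], [2,3], [2,4], [3,4]
  2-simplices (4): [1,2,3], [1,2,4], [1,3,4], [2,3,4]

Hence C_0 ≅ Z^4, C_1 ≅ Z^6, C_2 ≅ Z^4.

Boundary ∂_1: C_1 → C_0 maps an edge to its endpoints' difference, ∂[p,q] = q − p.
The resulting 4×6 matrix has rank 3, and its Smith normal form has invariant factors (1,1,1).

Boundary ∂_2: C_2 → C_1 sends each 2-simplex [p,q,r] to [q,r] − [p,r] + [p,q]. For instance
  ∂[1,3,4] = [3,4] − [1,4] + [1,3],
  ∂[2,3,4] = [3,4] − [2,4] + [2,3].
The 6×4 boundary matrix has rank 3 and Smith normal form diag(1,1,1).

Reading off H_k = ker ∂_k / im ∂_{k+1}:

  H_0: rank C_0 − rank ∂_1 = 4 − 3 = 1, and the invariant factors of ∂_1 are all 1, so H_0 ≅ Z.
  H_1: rank ker ∂_1 − rank ∂_2 = (6 − 3) − 3 = 0, and the invariant factors of ∂_2 are all 1, so H_1 ≅ 0.
  H_2: rank ker ∂_2 − rank ∂_3 = (4 − 3) − 0 = 1, and there is no ∂_3, so H_2 ≅ Z.

As a check, the Euler characteristic is 4 − 6 + 4 = 2, which agrees with 1 − 0 + 1 = 2.

Hence the Betti numbers are b_0 = 1, b_1 = 0, b_2 = 1.

b_0 = 1, b_1 = 0, b_2 = 1.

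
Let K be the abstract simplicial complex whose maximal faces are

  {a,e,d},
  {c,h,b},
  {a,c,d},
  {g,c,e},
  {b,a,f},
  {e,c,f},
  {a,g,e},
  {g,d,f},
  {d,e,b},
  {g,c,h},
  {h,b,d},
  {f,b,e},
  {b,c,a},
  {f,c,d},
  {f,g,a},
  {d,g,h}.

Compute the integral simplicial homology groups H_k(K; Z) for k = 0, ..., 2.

H_0 = Z,  H_1 = Z^2,  H_2 = Z.

K has 8 vertices, 24 edges, 16 triangles.
rank ∂_0 = 0, rank ∂_1 = 7 ⇒ b_0 = 8 − 0 − 7 = 1; all invariant factors of ∂_1 are 1 so no torsion. So H_0 = Z.
rank ∂_1 = 7, rank ∂_2 = 15 ⇒ b_1 = 24 − 7 − 15 = 2; all invariant factors of ∂_2 are 1 so no torsion. So H_1 = Z^2.
rank ∂_2 = 15, rank ∂_3 = 0 ⇒ b_2 = 16 − 15 − 0 = 1. So H_2 = Z.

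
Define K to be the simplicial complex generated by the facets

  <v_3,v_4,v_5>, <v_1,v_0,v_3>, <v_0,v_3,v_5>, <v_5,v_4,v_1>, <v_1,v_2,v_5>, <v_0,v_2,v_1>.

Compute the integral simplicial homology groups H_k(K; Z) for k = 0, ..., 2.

H_0 ≅ Z,  H_1 ≅ Z,  H_2 = 0.

Take the total order v_0 < v_1 < v_2 < v_3 < v_4 < v_5 on the vertex set. Then K (dimension 2) consists of the simplices:

  0-simplices (6): [v_0], [v_1], [v_2], [v_3], [v_4], [v_5]
  1-simplices (12): [v_0,v_1], [v_0,v_2], [v_0,v_3], [v_0,v_5], [v_1,v_2], [v_1,v_3], [v_1,v_4], [v_1,v_5], [v_2,v_5], [v_3,v_4], [v_3,v_5], [v_4,v_5]
  2-simplices (6): [v_0,v_1,v_2], [v_0,v_1,v_3], [v_0,v_3,v_5], [v_1,v_2,v_5], [v_1,v_4,v_5], [v_3,v_4,v_5]

Hence C_0 ≅ Z^6, C_1 ≅ Z^12, C_2 ≅ Z^6.

The boundary map ∂_1: C_1 → C_0 sends each edge [p,q] (with p < q) to q − p. For instance
  ∂[v_0,v_1] = [v_1] − [v_0].
As a 6×12 matrix over Z this has rank 5, with invariant factors (1,1,1,1,1).

∂_2: C_2 → C_1 maps a triangle to the signed sum of its edges. For instance
  ∂[v_0,v_1,v_3] = [v_1,v_3] − [v_0,v_3] + [v_0,v_1],
  ∂[v_0,v_3,v_5] = [v_3,v_5] − [v_0,v_5] + [v_0,v_3].
As a 12×6 matrix over Z this has rank 6, with invariant factors (1,1,1,1,1,1).

Computing H_k = (kernel of ∂_k) / (image of ∂_{k+1}):

  H_0: rank C_0 − rank ∂_1 = 6 − 5 = 1, and the invariant factors of ∂_1 are all 1, so H_0 ≅ Z.
  H_1: rank ker ∂_1 − rank ∂_2 = (12 − 5) − 6 = 1, and the invariant factors of ∂_2 are all 1, so H_1 ≅ Z.
  H_2: rank ker ∂_2 − rank ∂_3 = (6 − 6) − 0 = 0, and there is no ∂_3, so H_2 ≅ 0.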